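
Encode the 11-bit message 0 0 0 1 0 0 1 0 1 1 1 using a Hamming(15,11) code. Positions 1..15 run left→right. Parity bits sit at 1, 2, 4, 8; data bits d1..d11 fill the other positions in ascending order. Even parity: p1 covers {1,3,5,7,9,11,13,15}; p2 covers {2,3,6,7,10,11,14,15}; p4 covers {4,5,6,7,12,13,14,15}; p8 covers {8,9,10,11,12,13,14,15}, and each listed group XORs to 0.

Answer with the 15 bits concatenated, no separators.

Place data at non-parity positions: p1 p2 0 p4 0 0 1 p8 0 0 1 0 1 1 1
p1 (pos 1,3,5,7,9,11,13,15): XOR of data positions = 0⊕0⊕1⊕0⊕1⊕1⊕1 = 0
p2 (pos 2,3,6,7,10,11,14,15): XOR of data positions = 0⊕0⊕1⊕0⊕1⊕1⊕1 = 0
p4 (pos 4,5,6,7,12,13,14,15): XOR of data positions = 0⊕0⊕1⊕0⊕1⊕1⊕1 = 0
p8 (pos 8,9,10,11,12,13,14,15): XOR of data positions = 0⊕0⊕1⊕0⊕1⊕1⊕1 = 0
Codeword: 000000100010111

000000100010111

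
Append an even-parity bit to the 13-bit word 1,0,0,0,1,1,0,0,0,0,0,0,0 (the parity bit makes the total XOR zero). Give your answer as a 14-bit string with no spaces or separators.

10001100000001

XOR of the 13 data bits: 1⊕0⊕0⊕0⊕1⊕1⊕0⊕0⊕0⊕0⊕0⊕0⊕0 = 1
Parity bit = 1 (so all 14 bits XOR to 0).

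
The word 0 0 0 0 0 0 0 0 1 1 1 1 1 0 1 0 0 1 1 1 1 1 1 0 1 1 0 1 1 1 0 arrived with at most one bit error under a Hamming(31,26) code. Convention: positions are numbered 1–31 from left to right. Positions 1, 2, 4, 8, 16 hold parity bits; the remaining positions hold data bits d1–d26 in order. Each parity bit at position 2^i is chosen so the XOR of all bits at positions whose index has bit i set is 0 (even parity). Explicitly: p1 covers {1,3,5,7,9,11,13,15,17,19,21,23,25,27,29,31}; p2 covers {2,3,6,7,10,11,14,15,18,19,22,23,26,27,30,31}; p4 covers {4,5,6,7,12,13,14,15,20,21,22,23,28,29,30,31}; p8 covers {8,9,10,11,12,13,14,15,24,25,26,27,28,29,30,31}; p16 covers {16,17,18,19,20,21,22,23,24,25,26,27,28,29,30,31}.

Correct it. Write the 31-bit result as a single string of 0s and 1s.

0000000011111010011111101111110

s1 (pos 1,3,5,7,9,11,13,15,17,19,21,23,25,27,29,31): 0⊕0⊕0⊕0⊕1⊕1⊕1⊕1⊕0⊕1⊕1⊕1⊕1⊕0⊕1⊕0 = 1
s2 (pos 2,3,6,7,10,11,14,15,18,19,22,23,26,27,30,31): 0⊕0⊕0⊕0⊕1⊕1⊕0⊕1⊕1⊕1⊕1⊕1⊕1⊕0⊕1⊕0 = 1
s4 (pos 4,5,6,7,12,13,14,15,20,21,22,23,28,29,30,31): 0⊕0⊕0⊕0⊕1⊕1⊕0⊕1⊕1⊕1⊕1⊕1⊕1⊕1⊕1⊕0 = 0
s8 (pos 8,9,10,11,12,13,14,15,24,25,26,27,28,29,30,31): 0⊕1⊕1⊕1⊕1⊕1⊕0⊕1⊕0⊕1⊕1⊕0⊕1⊕1⊕1⊕0 = 1
s16 (pos 16,17,18,19,20,21,22,23,24,25,26,27,28,29,30,31): 0⊕0⊕1⊕1⊕1⊕1⊕1⊕1⊕0⊕1⊕1⊕0⊕1⊕1⊕1⊕0 = 1
Syndrome s16…s1 = 11011 → error at position 27.
Flip position 27: 0000000011111010011111101101110 → 0000000011111010011111101111110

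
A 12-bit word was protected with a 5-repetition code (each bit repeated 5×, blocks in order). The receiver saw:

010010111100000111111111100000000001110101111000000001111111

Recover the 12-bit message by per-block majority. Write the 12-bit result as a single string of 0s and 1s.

Block 1 (01001): 2 ones → 0
Block 2 (01111): 4 ones → 1
Block 3 (00000): 0 ones → 0
Block 4 (11111): 5 ones → 1
Block 5 (11111): 5 ones → 1
Block 6 (00000): 0 ones → 0
Block 7 (00000): 0 ones → 0
Block 8 (11101): 4 ones → 1
Block 9 (01111): 4 ones → 1
Block 10 (00000): 0 ones → 0
Block 11 (00011): 2 ones → 0
Block 12 (11111): 5 ones → 1

010110011001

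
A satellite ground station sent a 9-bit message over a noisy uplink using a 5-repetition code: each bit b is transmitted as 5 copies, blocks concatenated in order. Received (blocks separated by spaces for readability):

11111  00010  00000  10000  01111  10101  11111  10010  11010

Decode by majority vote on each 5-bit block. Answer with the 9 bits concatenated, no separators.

Block 1 (11111): 5 ones → 1
Block 2 (00010): 1 one → 0
Block 3 (00000): 0 ones → 0
Block 4 (10000): 1 one → 0
Block 5 (01111): 4 ones → 1
Block 6 (10101): 3 ones → 1
Block 7 (11111): 5 ones → 1
Block 8 (10010): 2 ones → 0
Block 9 (11010): 3 ones → 1

100011101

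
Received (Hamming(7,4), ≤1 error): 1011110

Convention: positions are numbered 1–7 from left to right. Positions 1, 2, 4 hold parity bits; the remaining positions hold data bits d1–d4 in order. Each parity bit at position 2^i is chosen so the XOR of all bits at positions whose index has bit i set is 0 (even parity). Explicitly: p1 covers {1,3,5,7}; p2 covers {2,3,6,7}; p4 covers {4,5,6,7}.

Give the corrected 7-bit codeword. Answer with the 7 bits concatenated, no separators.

s1 (pos 1,3,5,7): 1⊕1⊕1⊕0 = 1
s2 (pos 2,3,6,7): 0⊕1⊕1⊕0 = 0
s4 (pos 4,5,6,7): 1⊕1⊕1⊕0 = 1
Syndrome s4…s1 = 101 → error at position 5.
Flip position 5: 1011110 → 1011010

1011010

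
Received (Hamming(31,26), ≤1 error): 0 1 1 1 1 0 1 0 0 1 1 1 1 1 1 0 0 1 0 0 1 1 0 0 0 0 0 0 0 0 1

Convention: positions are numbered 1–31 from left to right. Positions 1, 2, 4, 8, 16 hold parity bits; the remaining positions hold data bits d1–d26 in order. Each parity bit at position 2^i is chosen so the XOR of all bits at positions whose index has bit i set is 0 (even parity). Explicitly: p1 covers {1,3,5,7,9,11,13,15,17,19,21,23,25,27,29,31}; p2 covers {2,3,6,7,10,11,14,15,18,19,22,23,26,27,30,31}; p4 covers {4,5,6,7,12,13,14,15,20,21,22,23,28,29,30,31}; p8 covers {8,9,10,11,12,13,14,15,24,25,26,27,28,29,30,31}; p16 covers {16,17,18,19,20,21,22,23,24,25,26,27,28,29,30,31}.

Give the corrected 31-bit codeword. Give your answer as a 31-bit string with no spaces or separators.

s1 (pos 1,3,5,7,9,11,13,15,17,19,21,23,25,27,29,31): 0⊕1⊕1⊕1⊕0⊕1⊕1⊕1⊕0⊕0⊕1⊕0⊕0⊕0⊕0⊕1 = 0
s2 (pos 2,3,6,7,10,11,14,15,18,19,22,23,26,27,30,31): 1⊕1⊕0⊕1⊕1⊕1⊕1⊕1⊕1⊕0⊕1⊕0⊕0⊕0⊕0⊕1 = 0
s4 (pos 4,5,6,7,12,13,14,15,20,21,22,23,28,29,30,31): 1⊕1⊕0⊕1⊕1⊕1⊕1⊕1⊕0⊕1⊕1⊕0⊕0⊕0⊕0⊕1 = 0
s8 (pos 8,9,10,11,12,13,14,15,24,25,26,27,28,29,30,31): 0⊕0⊕1⊕1⊕1⊕1⊕1⊕1⊕0⊕0⊕0⊕0⊕0⊕0⊕0⊕1 = 1
s16 (pos 16,17,18,19,20,21,22,23,24,25,26,27,28,29,30,31): 0⊕0⊕1⊕0⊕0⊕1⊕1⊕0⊕0⊕0⊕0⊕0⊕0⊕0⊕0⊕1 = 0
Syndrome s16…s1 = 01000 → error at position 8.
Flip position 8: 0111101001111110010011000000001 → 0111101101111110010011000000001

0111101101111110010011000000001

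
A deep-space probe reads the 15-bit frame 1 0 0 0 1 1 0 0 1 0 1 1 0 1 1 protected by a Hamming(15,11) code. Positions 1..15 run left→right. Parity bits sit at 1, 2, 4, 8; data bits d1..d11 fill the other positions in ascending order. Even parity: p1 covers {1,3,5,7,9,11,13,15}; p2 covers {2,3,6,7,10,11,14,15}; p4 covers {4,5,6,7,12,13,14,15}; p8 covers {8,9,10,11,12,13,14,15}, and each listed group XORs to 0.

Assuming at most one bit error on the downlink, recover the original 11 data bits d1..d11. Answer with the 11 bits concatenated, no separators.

s1 (pos 1,3,5,7,9,11,13,15): 1⊕0⊕1⊕0⊕1⊕1⊕0⊕1 = 1
s2 (pos 2,3,6,7,10,11,14,15): 0⊕0⊕1⊕0⊕0⊕1⊕1⊕1 = 0
s4 (pos 4,5,6,7,12,13,14,15): 0⊕1⊕1⊕0⊕1⊕0⊕1⊕1 = 1
s8 (pos 8,9,10,11,12,13,14,15): 0⊕1⊕0⊕1⊕1⊕0⊕1⊕1 = 1
Syndrome s8…s1 = 1101 → error at position 13.
Flip position 13: 100011001011011 → 100011001011111
Read data bits from positions 3,5,6,7,9,10,11,12,13,14,15: 01101011111

01101011111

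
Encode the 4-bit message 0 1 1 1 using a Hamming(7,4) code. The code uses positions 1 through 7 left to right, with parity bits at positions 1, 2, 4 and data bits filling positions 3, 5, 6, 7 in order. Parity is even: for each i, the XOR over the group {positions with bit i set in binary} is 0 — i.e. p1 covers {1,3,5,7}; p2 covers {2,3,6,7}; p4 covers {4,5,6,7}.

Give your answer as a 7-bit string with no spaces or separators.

0001111

Place data at non-parity positions: p1 p2 0 p4 1 1 1
p1 (pos 1,3,5,7): XOR of data positions = 0⊕1⊕1 = 0
p2 (pos 2,3,6,7): XOR of data positions = 0⊕1⊕1 = 0
p4 (pos 4,5,6,7): XOR of data positions = 1⊕1⊕1 = 1
Codeword: 0001111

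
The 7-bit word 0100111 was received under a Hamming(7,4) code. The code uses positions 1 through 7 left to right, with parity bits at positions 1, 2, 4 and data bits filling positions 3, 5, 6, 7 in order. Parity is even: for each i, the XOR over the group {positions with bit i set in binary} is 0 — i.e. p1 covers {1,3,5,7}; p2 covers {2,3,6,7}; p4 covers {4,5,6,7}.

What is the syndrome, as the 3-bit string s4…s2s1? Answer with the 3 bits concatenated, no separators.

s1 (pos 1,3,5,7): 0⊕0⊕1⊕1 = 0
s2 (pos 2,3,6,7): 1⊕0⊕1⊕1 = 1
s4 (pos 4,5,6,7): 0⊕1⊕1⊕1 = 1
Syndrome s4…s1 = 110 → error at position 6.

110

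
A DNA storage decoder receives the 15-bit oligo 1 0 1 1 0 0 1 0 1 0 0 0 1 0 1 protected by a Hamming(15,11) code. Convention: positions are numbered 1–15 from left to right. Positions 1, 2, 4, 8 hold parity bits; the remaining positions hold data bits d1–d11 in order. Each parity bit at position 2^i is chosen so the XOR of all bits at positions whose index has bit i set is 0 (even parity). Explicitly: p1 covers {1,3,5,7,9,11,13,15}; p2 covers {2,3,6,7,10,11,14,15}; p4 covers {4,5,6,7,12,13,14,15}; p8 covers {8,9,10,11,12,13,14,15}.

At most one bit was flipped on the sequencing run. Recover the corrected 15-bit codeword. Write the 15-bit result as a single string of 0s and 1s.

101100101100101

s1 (pos 1,3,5,7,9,11,13,15): 1⊕1⊕0⊕1⊕1⊕0⊕1⊕1 = 0
s2 (pos 2,3,6,7,10,11,14,15): 0⊕1⊕0⊕1⊕0⊕0⊕0⊕1 = 1
s4 (pos 4,5,6,7,12,13,14,15): 1⊕0⊕0⊕1⊕0⊕1⊕0⊕1 = 0
s8 (pos 8,9,10,11,12,13,14,15): 0⊕1⊕0⊕0⊕0⊕1⊕0⊕1 = 1
Syndrome s8…s1 = 1010 → error at position 10.
Flip position 10: 101100101000101 → 101100101100101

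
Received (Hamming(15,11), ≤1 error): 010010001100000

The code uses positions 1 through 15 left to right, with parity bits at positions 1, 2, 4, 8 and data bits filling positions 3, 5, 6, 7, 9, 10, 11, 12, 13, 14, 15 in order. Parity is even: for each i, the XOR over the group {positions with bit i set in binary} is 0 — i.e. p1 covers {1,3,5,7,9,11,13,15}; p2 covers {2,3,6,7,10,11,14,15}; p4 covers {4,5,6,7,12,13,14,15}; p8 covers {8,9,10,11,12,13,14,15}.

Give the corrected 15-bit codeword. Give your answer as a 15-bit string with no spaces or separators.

010110001100000

s1 (pos 1,3,5,7,9,11,13,15): 0⊕0⊕1⊕0⊕1⊕0⊕0⊕0 = 0
s2 (pos 2,3,6,7,10,11,14,15): 1⊕0⊕0⊕0⊕1⊕0⊕0⊕0 = 0
s4 (pos 4,5,6,7,12,13,14,15): 0⊕1⊕0⊕0⊕0⊕0⊕0⊕0 = 1
s8 (pos 8,9,10,11,12,13,14,15): 0⊕1⊕1⊕0⊕0⊕0⊕0⊕0 = 0
Syndrome s8…s1 = 0100 → error at position 4.
Flip position 4: 010010001100000 → 010110001100000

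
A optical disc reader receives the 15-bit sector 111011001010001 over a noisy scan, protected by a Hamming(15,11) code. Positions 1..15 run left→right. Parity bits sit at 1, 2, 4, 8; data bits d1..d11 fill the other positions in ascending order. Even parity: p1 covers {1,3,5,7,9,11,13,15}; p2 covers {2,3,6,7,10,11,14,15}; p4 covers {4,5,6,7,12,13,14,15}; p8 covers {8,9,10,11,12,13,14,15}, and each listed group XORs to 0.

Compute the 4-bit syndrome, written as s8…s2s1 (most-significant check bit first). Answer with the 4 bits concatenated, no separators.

1110

s1 (pos 1,3,5,7,9,11,13,15): 1⊕1⊕1⊕0⊕1⊕1⊕0⊕1 = 0
s2 (pos 2,3,6,7,10,11,14,15): 1⊕1⊕1⊕0⊕0⊕1⊕0⊕1 = 1
s4 (pos 4,5,6,7,12,13,14,15): 0⊕1⊕1⊕0⊕0⊕0⊕0⊕1 = 1
s8 (pos 8,9,10,11,12,13,14,15): 0⊕1⊕0⊕1⊕0⊕0⊕0⊕1 = 1
Syndrome s8…s1 = 1110 → error at position 14.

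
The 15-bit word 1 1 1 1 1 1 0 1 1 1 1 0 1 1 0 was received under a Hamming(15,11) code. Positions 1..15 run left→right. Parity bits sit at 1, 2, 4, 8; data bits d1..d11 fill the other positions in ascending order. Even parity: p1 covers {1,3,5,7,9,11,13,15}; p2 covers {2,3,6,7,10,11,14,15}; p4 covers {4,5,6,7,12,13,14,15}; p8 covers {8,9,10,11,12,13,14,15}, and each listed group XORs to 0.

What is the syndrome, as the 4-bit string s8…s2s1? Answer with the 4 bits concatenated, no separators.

s1 (pos 1,3,5,7,9,11,13,15): 1⊕1⊕1⊕0⊕1⊕1⊕1⊕0 = 0
s2 (pos 2,3,6,7,10,11,14,15): 1⊕1⊕1⊕0⊕1⊕1⊕1⊕0 = 0
s4 (pos 4,5,6,7,12,13,14,15): 1⊕1⊕1⊕0⊕0⊕1⊕1⊕0 = 1
s8 (pos 8,9,10,11,12,13,14,15): 1⊕1⊕1⊕1⊕0⊕1⊕1⊕0 = 0
Syndrome s8…s1 = 0100 → error at position 4.

0100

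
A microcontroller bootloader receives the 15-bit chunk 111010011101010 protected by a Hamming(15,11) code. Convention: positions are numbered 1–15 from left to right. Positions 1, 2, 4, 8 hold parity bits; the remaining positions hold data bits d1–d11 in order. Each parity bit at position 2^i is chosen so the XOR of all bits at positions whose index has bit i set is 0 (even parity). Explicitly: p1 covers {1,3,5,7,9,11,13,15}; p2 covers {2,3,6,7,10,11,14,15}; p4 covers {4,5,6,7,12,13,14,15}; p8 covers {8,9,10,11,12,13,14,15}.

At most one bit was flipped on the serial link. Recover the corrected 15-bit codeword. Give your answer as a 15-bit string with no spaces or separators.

s1 (pos 1,3,5,7,9,11,13,15): 1⊕1⊕1⊕0⊕1⊕0⊕0⊕0 = 0
s2 (pos 2,3,6,7,10,11,14,15): 1⊕1⊕0⊕0⊕1⊕0⊕1⊕0 = 0
s4 (pos 4,5,6,7,12,13,14,15): 0⊕1⊕0⊕0⊕1⊕0⊕1⊕0 = 1
s8 (pos 8,9,10,11,12,13,14,15): 1⊕1⊕1⊕0⊕1⊕0⊕1⊕0 = 1
Syndrome s8…s1 = 1100 → error at position 12.
Flip position 12: 111010011101010 → 111010011100010

111010011100010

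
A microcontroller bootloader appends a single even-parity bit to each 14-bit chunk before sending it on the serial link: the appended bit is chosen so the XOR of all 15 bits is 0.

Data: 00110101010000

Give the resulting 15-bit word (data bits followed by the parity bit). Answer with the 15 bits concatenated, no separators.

001101010100001

XOR of the 14 data bits: 0⊕0⊕1⊕1⊕0⊕1⊕0⊕1⊕0⊕1⊕0⊕0⊕0⊕0 = 1
Parity bit = 1 (so all 15 bits XOR to 0).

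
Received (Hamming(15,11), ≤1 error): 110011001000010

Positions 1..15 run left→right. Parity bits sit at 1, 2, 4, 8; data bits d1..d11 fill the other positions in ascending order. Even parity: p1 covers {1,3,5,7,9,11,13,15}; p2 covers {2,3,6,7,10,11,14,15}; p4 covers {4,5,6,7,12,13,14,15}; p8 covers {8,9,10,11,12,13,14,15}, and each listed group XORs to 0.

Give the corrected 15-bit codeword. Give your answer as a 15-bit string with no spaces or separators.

110011101000010

s1 (pos 1,3,5,7,9,11,13,15): 1⊕0⊕1⊕0⊕1⊕0⊕0⊕0 = 1
s2 (pos 2,3,6,7,10,11,14,15): 1⊕0⊕1⊕0⊕0⊕0⊕1⊕0 = 1
s4 (pos 4,5,6,7,12,13,14,15): 0⊕1⊕1⊕0⊕0⊕0⊕1⊕0 = 1
s8 (pos 8,9,10,11,12,13,14,15): 0⊕1⊕0⊕0⊕0⊕0⊕1⊕0 = 0
Syndrome s8…s1 = 0111 → error at position 7.
Flip position 7: 110011001000010 → 110011101000010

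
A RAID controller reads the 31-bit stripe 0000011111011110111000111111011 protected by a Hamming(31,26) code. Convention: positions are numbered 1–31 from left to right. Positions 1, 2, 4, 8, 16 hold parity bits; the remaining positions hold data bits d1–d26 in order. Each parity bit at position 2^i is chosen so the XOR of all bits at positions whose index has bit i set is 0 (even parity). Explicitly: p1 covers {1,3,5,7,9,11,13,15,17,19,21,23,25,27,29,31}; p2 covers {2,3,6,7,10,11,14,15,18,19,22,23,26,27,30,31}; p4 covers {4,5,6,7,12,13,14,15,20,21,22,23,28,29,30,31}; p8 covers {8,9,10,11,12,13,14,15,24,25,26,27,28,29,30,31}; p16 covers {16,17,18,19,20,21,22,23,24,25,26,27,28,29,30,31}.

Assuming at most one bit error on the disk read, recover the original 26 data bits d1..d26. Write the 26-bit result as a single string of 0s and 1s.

00111101111111000111111011

s1 (pos 1,3,5,7,9,11,13,15,17,19,21,23,25,27,29,31): 0⊕0⊕0⊕1⊕1⊕0⊕1⊕1⊕1⊕1⊕0⊕1⊕1⊕1⊕0⊕1 = 0
s2 (pos 2,3,6,7,10,11,14,15,18,19,22,23,26,27,30,31): 0⊕0⊕1⊕1⊕1⊕0⊕1⊕1⊕1⊕1⊕0⊕1⊕1⊕1⊕1⊕1 = 0
s4 (pos 4,5,6,7,12,13,14,15,20,21,22,23,28,29,30,31): 0⊕0⊕1⊕1⊕1⊕1⊕1⊕1⊕0⊕0⊕0⊕1⊕1⊕0⊕1⊕1 = 0
s8 (pos 8,9,10,11,12,13,14,15,24,25,26,27,28,29,30,31): 1⊕1⊕1⊕0⊕1⊕1⊕1⊕1⊕1⊕1⊕1⊕1⊕1⊕0⊕1⊕1 = 0
s16 (pos 16,17,18,19,20,21,22,23,24,25,26,27,28,29,30,31): 0⊕1⊕1⊕1⊕0⊕0⊕0⊕1⊕1⊕1⊕1⊕1⊕1⊕0⊕1⊕1 = 1
Syndrome s16…s1 = 10000 → error at position 16.
Flip position 16: 0000011111011110111000111111011 → 0000011111011111111000111111011
Read data bits from positions 3,5,6,7,9,10,11,12,13,14,15,17,18,19,20,21,22,23,24,25,26,27,28,29,30,31: 00111101111111000111111011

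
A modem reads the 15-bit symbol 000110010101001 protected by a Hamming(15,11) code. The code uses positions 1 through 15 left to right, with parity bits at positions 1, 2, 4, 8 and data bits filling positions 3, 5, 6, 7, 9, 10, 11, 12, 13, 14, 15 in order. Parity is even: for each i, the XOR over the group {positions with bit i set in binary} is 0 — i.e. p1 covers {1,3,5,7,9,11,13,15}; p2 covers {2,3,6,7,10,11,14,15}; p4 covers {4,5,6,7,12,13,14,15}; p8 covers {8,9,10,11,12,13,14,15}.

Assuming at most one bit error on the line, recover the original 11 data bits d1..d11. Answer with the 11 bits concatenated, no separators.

s1 (pos 1,3,5,7,9,11,13,15): 0⊕0⊕1⊕0⊕0⊕0⊕0⊕1 = 0
s2 (pos 2,3,6,7,10,11,14,15): 0⊕0⊕0⊕0⊕1⊕0⊕0⊕1 = 0
s4 (pos 4,5,6,7,12,13,14,15): 1⊕1⊕0⊕0⊕1⊕0⊕0⊕1 = 0
s8 (pos 8,9,10,11,12,13,14,15): 1⊕0⊕1⊕0⊕1⊕0⊕0⊕1 = 0
Syndrome s8…s1 = 0000 → no error.
Read data bits from positions 3,5,6,7,9,10,11,12,13,14,15: 01000101001

01000101001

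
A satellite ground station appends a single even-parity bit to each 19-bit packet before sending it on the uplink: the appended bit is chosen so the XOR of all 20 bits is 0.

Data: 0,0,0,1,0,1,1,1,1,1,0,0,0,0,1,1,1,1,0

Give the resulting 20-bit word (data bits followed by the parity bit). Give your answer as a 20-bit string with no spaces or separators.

00010111110000111100

XOR of the 19 data bits: 0⊕0⊕0⊕1⊕0⊕1⊕1⊕1⊕1⊕1⊕0⊕0⊕0⊕0⊕1⊕1⊕1⊕1⊕0 = 0
Parity bit = 0 (so all 20 bits XOR to 0).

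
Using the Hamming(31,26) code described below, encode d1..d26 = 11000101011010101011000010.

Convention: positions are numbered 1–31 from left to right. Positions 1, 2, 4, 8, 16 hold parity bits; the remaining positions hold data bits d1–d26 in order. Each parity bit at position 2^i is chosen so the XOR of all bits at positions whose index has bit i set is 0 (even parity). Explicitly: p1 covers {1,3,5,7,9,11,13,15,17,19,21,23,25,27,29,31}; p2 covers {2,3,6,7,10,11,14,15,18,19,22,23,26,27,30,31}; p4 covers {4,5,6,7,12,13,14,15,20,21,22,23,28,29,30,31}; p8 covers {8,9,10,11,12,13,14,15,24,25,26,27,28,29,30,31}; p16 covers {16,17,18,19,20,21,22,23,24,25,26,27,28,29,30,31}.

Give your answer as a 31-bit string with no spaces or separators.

0111100101010110010101011000010

Place data at non-parity positions: p1 p2 1 p4 1 0 0 p8 0 1 0 1 0 1 1 p16 0 1 0 1 0 1 0 1 1 0 0 0 0 1 0
p1 (pos 1,3,5,7,9,11,13,15,17,19,21,23,25,27,29,31): XOR of data positions = 1⊕1⊕0⊕0⊕0⊕0⊕1⊕0⊕0⊕0⊕0⊕1⊕0⊕0⊕0 = 0
p2 (pos 2,3,6,7,10,11,14,15,18,19,22,23,26,27,30,31): XOR of data positions = 1⊕0⊕0⊕1⊕0⊕1⊕1⊕1⊕0⊕1⊕0⊕0⊕0⊕1⊕0 = 1
p4 (pos 4,5,6,7,12,13,14,15,20,21,22,23,28,29,30,31): XOR of data positions = 1⊕0⊕0⊕1⊕0⊕1⊕1⊕1⊕0⊕1⊕0⊕0⊕0⊕1⊕0 = 1
p8 (pos 8,9,10,11,12,13,14,15,24,25,26,27,28,29,30,31): XOR of data positions = 0⊕1⊕0⊕1⊕0⊕1⊕1⊕1⊕1⊕0⊕0⊕0⊕0⊕1⊕0 = 1
p16 (pos 16,17,18,19,20,21,22,23,24,25,26,27,28,29,30,31): XOR of data positions = 0⊕1⊕0⊕1⊕0⊕1⊕0⊕1⊕1⊕0⊕0⊕0⊕0⊕1⊕0 = 0
Codeword: 0111100101010110010101011000010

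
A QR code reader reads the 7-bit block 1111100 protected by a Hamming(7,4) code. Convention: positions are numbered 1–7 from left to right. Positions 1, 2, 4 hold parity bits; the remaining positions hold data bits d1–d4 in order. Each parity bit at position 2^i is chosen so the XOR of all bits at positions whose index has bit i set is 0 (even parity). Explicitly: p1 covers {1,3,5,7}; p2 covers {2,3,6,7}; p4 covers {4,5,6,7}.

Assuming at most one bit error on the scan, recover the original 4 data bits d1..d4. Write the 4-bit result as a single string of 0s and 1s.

s1 (pos 1,3,5,7): 1⊕1⊕1⊕0 = 1
s2 (pos 2,3,6,7): 1⊕1⊕0⊕0 = 0
s4 (pos 4,5,6,7): 1⊕1⊕0⊕0 = 0
Syndrome s4…s1 = 001 → error at position 1.
Flip position 1: 1111100 → 0111100
Read data bits from positions 3,5,6,7: 1100

1100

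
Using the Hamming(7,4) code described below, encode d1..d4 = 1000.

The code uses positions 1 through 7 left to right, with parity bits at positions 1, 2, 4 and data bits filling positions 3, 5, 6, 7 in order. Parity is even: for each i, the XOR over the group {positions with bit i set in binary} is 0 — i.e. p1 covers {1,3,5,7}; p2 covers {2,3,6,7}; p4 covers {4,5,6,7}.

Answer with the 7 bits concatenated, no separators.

1110000

Place data at non-parity positions: p1 p2 1 p4 0 0 0
p1 (pos 1,3,5,7): XOR of data positions = 1⊕0⊕0 = 1
p2 (pos 2,3,6,7): XOR of data positions = 1⊕0⊕0 = 1
p4 (pos 4,5,6,7): XOR of data positions = 0⊕0⊕0 = 0
Codeword: 1110000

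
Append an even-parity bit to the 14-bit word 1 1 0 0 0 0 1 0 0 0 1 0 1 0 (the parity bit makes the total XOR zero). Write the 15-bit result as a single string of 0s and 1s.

XOR of the 14 data bits: 1⊕1⊕0⊕0⊕0⊕0⊕1⊕0⊕0⊕0⊕1⊕0⊕1⊕0 = 1
Parity bit = 1 (so all 15 bits XOR to 0).

110000100010101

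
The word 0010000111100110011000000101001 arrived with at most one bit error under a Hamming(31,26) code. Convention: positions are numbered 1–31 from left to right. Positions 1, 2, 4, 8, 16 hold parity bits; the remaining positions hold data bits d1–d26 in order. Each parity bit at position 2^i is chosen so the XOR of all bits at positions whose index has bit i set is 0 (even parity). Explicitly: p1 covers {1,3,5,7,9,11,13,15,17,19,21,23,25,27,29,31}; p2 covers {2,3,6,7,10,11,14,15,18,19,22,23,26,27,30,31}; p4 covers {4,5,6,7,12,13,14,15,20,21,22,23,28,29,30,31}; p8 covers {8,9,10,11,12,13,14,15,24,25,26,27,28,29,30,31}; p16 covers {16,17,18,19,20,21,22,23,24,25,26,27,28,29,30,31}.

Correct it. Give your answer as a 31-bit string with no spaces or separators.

s1 (pos 1,3,5,7,9,11,13,15,17,19,21,23,25,27,29,31): 0⊕1⊕0⊕0⊕1⊕1⊕0⊕1⊕0⊕1⊕0⊕0⊕0⊕0⊕0⊕1 = 0
s2 (pos 2,3,6,7,10,11,14,15,18,19,22,23,26,27,30,31): 0⊕1⊕0⊕0⊕1⊕1⊕1⊕1⊕1⊕1⊕0⊕0⊕1⊕0⊕0⊕1 = 1
s4 (pos 4,5,6,7,12,13,14,15,20,21,22,23,28,29,30,31): 0⊕0⊕0⊕0⊕0⊕0⊕1⊕1⊕0⊕0⊕0⊕0⊕1⊕0⊕0⊕1 = 0
s8 (pos 8,9,10,11,12,13,14,15,24,25,26,27,28,29,30,31): 1⊕1⊕1⊕1⊕0⊕0⊕1⊕1⊕0⊕0⊕1⊕0⊕1⊕0⊕0⊕1 = 1
s16 (pos 16,17,18,19,20,21,22,23,24,25,26,27,28,29,30,31): 0⊕0⊕1⊕1⊕0⊕0⊕0⊕0⊕0⊕0⊕1⊕0⊕1⊕0⊕0⊕1 = 1
Syndrome s16…s1 = 11010 → error at position 26.
Flip position 26: 0010000111100110011000000101001 → 0010000111100110011000000001001

0010000111100110011000000001001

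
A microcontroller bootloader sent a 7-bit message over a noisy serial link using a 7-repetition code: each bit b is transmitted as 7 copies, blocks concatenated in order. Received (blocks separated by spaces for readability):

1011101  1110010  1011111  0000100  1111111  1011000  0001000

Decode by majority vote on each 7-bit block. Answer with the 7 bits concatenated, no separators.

Block 1 (1011101): 5 ones → 1
Block 2 (1110010): 4 ones → 1
Block 3 (1011111): 6 ones → 1
Block 4 (0000100): 1 one → 0
Block 5 (1111111): 7 ones → 1
Block 6 (1011000): 3 ones → 0
Block 7 (0001000): 1 one → 0

1110100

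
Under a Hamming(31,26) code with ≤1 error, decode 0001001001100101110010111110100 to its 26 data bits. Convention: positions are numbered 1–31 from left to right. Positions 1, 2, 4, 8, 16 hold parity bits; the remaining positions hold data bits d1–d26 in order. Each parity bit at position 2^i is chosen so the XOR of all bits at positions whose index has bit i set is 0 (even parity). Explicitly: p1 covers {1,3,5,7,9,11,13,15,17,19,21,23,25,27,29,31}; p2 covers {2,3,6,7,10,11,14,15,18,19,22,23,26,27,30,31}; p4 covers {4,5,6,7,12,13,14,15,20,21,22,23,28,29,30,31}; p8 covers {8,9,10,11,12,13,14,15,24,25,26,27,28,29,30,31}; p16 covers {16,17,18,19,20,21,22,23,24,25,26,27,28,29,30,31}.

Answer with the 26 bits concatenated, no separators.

s1 (pos 1,3,5,7,9,11,13,15,17,19,21,23,25,27,29,31): 0⊕0⊕0⊕1⊕0⊕1⊕0⊕0⊕1⊕0⊕1⊕1⊕1⊕1⊕1⊕0 = 0
s2 (pos 2,3,6,7,10,11,14,15,18,19,22,23,26,27,30,31): 0⊕0⊕0⊕1⊕1⊕1⊕1⊕0⊕1⊕0⊕0⊕1⊕1⊕1⊕0⊕0 = 0
s4 (pos 4,5,6,7,12,13,14,15,20,21,22,23,28,29,30,31): 1⊕0⊕0⊕1⊕0⊕0⊕1⊕0⊕0⊕1⊕0⊕1⊕0⊕1⊕0⊕0 = 0
s8 (pos 8,9,10,11,12,13,14,15,24,25,26,27,28,29,30,31): 0⊕0⊕1⊕1⊕0⊕0⊕1⊕0⊕1⊕1⊕1⊕1⊕0⊕1⊕0⊕0 = 0
s16 (pos 16,17,18,19,20,21,22,23,24,25,26,27,28,29,30,31): 1⊕1⊕1⊕0⊕0⊕1⊕0⊕1⊕1⊕1⊕1⊕1⊕0⊕1⊕0⊕0 = 0
Syndrome s16…s1 = 00000 → no error.
Read data bits from positions 3,5,6,7,9,10,11,12,13,14,15,17,18,19,20,21,22,23,24,25,26,27,28,29,30,31: 00010110010110010111110100

00010110010110010111110100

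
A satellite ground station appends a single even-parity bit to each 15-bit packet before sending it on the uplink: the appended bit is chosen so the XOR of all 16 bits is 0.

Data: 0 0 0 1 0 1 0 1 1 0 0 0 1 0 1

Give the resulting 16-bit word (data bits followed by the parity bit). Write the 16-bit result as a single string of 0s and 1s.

0001010110001010

XOR of the 15 data bits: 0⊕0⊕0⊕1⊕0⊕1⊕0⊕1⊕1⊕0⊕0⊕0⊕1⊕0⊕1 = 0
Parity bit = 0 (so all 16 bits XOR to 0).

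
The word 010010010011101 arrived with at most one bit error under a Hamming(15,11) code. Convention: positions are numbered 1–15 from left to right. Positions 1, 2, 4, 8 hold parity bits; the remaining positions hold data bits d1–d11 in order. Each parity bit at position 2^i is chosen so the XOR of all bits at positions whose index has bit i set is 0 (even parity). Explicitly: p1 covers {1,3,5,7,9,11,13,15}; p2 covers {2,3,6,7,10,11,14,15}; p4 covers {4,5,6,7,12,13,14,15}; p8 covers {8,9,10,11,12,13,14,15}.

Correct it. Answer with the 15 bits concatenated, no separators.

s1 (pos 1,3,5,7,9,11,13,15): 0⊕0⊕1⊕0⊕0⊕1⊕1⊕1 = 0
s2 (pos 2,3,6,7,10,11,14,15): 1⊕0⊕0⊕0⊕0⊕1⊕0⊕1 = 1
s4 (pos 4,5,6,7,12,13,14,15): 0⊕1⊕0⊕0⊕1⊕1⊕0⊕1 = 0
s8 (pos 8,9,10,11,12,13,14,15): 1⊕0⊕0⊕1⊕1⊕1⊕0⊕1 = 1
Syndrome s8…s1 = 1010 → error at position 10.
Flip position 10: 010010010011101 → 010010010111101

010010010111101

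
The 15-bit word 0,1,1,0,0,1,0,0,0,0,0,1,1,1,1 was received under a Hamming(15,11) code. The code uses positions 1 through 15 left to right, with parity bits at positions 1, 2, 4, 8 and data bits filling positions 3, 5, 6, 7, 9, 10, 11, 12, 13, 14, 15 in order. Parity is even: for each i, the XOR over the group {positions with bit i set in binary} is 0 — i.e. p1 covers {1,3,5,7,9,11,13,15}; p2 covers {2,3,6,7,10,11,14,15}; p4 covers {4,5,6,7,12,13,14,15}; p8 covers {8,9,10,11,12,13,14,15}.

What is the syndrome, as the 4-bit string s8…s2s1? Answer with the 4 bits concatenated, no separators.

s1 (pos 1,3,5,7,9,11,13,15): 0⊕1⊕0⊕0⊕0⊕0⊕1⊕1 = 1
s2 (pos 2,3,6,7,10,11,14,15): 1⊕1⊕1⊕0⊕0⊕0⊕1⊕1 = 1
s4 (pos 4,5,6,7,12,13,14,15): 0⊕0⊕1⊕0⊕1⊕1⊕1⊕1 = 1
s8 (pos 8,9,10,11,12,13,14,15): 0⊕0⊕0⊕0⊕1⊕1⊕1⊕1 = 0
Syndrome s8…s1 = 0111 → error at position 7.

0111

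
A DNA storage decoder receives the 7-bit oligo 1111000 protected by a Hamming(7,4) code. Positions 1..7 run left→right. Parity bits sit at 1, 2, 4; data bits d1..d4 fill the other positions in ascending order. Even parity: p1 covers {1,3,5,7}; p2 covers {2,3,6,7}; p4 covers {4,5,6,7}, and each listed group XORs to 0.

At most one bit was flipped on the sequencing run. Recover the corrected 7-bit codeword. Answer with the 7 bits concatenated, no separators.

1110000

s1 (pos 1,3,5,7): 1⊕1⊕0⊕0 = 0
s2 (pos 2,3,6,7): 1⊕1⊕0⊕0 = 0
s4 (pos 4,5,6,7): 1⊕0⊕0⊕0 = 1
Syndrome s4…s1 = 100 → error at position 4.
Flip position 4: 1111000 → 1110000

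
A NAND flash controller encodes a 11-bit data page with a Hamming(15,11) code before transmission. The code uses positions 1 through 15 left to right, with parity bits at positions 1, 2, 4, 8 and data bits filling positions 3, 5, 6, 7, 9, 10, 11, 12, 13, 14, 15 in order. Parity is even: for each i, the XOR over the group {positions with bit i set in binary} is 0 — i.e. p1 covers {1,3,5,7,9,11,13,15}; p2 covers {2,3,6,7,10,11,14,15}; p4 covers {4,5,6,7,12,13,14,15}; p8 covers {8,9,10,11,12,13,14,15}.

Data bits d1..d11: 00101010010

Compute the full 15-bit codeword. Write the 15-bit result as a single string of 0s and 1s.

Place data at non-parity positions: p1 p2 0 p4 0 1 0 p8 1 0 1 0 0 1 0
p1 (pos 1,3,5,7,9,11,13,15): XOR of data positions = 0⊕0⊕0⊕1⊕1⊕0⊕0 = 0
p2 (pos 2,3,6,7,10,11,14,15): XOR of data positions = 0⊕1⊕0⊕0⊕1⊕1⊕0 = 1
p4 (pos 4,5,6,7,12,13,14,15): XOR of data positions = 0⊕1⊕0⊕0⊕0⊕1⊕0 = 0
p8 (pos 8,9,10,11,12,13,14,15): XOR of data positions = 1⊕0⊕1⊕0⊕0⊕1⊕0 = 1
Codeword: 010001011010010

010001011010010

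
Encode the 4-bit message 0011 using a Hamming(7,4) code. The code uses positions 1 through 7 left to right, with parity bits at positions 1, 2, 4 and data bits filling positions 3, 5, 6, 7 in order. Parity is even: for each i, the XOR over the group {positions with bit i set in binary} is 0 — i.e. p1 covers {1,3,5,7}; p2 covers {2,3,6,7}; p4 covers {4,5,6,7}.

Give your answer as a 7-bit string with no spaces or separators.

1000011

Place data at non-parity positions: p1 p2 0 p4 0 1 1
p1 (pos 1,3,5,7): XOR of data positions = 0⊕0⊕1 = 1
p2 (pos 2,3,6,7): XOR of data positions = 0⊕1⊕1 = 0
p4 (pos 4,5,6,7): XOR of data positions = 0⊕1⊕1 = 0
Codeword: 1000011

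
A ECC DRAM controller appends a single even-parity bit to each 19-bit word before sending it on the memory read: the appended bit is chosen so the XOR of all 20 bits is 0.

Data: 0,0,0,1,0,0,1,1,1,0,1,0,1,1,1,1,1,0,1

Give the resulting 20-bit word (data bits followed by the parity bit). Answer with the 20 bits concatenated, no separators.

00010011101011111011

XOR of the 19 data bits: 0⊕0⊕0⊕1⊕0⊕0⊕1⊕1⊕1⊕0⊕1⊕0⊕1⊕1⊕1⊕1⊕1⊕0⊕1 = 1
Parity bit = 1 (so all 20 bits XOR to 0).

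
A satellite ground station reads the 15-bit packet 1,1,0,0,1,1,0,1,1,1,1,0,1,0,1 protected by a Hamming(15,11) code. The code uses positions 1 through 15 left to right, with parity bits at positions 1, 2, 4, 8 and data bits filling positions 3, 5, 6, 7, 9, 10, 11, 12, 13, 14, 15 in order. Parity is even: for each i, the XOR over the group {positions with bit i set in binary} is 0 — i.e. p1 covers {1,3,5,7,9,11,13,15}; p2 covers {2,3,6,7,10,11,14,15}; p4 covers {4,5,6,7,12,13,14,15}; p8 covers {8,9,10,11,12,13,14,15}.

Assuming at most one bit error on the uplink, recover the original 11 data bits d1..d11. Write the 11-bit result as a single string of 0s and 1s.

s1 (pos 1,3,5,7,9,11,13,15): 1⊕0⊕1⊕0⊕1⊕1⊕1⊕1 = 0
s2 (pos 2,3,6,7,10,11,14,15): 1⊕0⊕1⊕0⊕1⊕1⊕0⊕1 = 1
s4 (pos 4,5,6,7,12,13,14,15): 0⊕1⊕1⊕0⊕0⊕1⊕0⊕1 = 0
s8 (pos 8,9,10,11,12,13,14,15): 1⊕1⊕1⊕1⊕0⊕1⊕0⊕1 = 0
Syndrome s8…s1 = 0010 → error at position 2.
Flip position 2: 110011011110101 → 100011011110101
Read data bits from positions 3,5,6,7,9,10,11,12,13,14,15: 01101110101

01101110101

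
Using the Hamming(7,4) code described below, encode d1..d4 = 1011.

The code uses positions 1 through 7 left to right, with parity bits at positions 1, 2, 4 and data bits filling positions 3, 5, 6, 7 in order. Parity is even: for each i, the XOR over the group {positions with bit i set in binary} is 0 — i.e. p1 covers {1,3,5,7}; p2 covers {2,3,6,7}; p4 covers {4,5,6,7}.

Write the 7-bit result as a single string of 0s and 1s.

0110011

Place data at non-parity positions: p1 p2 1 p4 0 1 1
p1 (pos 1,3,5,7): XOR of data positions = 1⊕0⊕1 = 0
p2 (pos 2,3,6,7): XOR of data positions = 1⊕1⊕1 = 1
p4 (pos 4,5,6,7): XOR of data positions = 0⊕1⊕1 = 0
Codeword: 0110011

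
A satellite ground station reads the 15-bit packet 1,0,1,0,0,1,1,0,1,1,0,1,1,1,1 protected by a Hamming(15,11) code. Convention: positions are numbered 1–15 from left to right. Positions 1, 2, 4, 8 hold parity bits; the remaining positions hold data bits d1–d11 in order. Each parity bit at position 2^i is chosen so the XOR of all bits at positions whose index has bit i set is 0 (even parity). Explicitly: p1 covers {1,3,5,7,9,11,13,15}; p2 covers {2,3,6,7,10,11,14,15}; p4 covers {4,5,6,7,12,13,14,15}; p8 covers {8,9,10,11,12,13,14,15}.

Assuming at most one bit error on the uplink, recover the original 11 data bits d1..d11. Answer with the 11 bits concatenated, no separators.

10111101111

s1 (pos 1,3,5,7,9,11,13,15): 1⊕1⊕0⊕1⊕1⊕0⊕1⊕1 = 0
s2 (pos 2,3,6,7,10,11,14,15): 0⊕1⊕1⊕1⊕1⊕0⊕1⊕1 = 0
s4 (pos 4,5,6,7,12,13,14,15): 0⊕0⊕1⊕1⊕1⊕1⊕1⊕1 = 0
s8 (pos 8,9,10,11,12,13,14,15): 0⊕1⊕1⊕0⊕1⊕1⊕1⊕1 = 0
Syndrome s8…s1 = 0000 → no error.
Read data bits from positions 3,5,6,7,9,10,11,12,13,14,15: 10111101111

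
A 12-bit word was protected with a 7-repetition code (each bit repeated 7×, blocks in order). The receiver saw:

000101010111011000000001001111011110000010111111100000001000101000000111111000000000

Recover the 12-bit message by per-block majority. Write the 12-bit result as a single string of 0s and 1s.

010010100010

Block 1 (0001010): 2 ones → 0
Block 2 (1011101): 5 ones → 1
Block 3 (1000000): 1 one → 0
Block 4 (0010011): 3 ones → 0
Block 5 (1101111): 6 ones → 1
Block 6 (0000010): 1 one → 0
Block 7 (1111111): 7 ones → 1
Block 8 (0000000): 0 ones → 0
Block 9 (1000101): 3 ones → 0
Block 10 (0000001): 1 one → 0
Block 11 (1111100): 5 ones → 1
Block 12 (0000000): 0 ones → 0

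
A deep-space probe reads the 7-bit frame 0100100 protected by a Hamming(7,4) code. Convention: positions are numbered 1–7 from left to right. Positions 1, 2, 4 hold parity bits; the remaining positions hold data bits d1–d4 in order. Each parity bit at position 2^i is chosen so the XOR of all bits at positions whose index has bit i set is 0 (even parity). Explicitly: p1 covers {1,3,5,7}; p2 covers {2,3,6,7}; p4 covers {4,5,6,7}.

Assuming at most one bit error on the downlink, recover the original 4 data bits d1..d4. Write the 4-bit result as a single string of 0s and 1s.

0101

s1 (pos 1,3,5,7): 0⊕0⊕1⊕0 = 1
s2 (pos 2,3,6,7): 1⊕0⊕0⊕0 = 1
s4 (pos 4,5,6,7): 0⊕1⊕0⊕0 = 1
Syndrome s4…s1 = 111 → error at position 7.
Flip position 7: 0100100 → 0100101
Read data bits from positions 3,5,6,7: 0101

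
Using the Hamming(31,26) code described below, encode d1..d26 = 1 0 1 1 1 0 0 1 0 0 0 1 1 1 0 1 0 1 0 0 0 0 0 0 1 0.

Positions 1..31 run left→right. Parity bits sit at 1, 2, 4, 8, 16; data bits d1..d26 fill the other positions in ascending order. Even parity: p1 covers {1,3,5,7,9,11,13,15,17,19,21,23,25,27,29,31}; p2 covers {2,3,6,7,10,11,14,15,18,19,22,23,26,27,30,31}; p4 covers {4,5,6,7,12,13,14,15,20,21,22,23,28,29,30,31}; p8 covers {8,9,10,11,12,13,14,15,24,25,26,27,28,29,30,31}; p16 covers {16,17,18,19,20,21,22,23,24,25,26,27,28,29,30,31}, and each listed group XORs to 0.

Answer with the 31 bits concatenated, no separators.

Place data at non-parity positions: p1 p2 1 p4 0 1 1 p8 1 0 0 1 0 0 0 p16 1 1 1 0 1 0 1 0 0 0 0 0 0 1 0
p1 (pos 1,3,5,7,9,11,13,15,17,19,21,23,25,27,29,31): XOR of data positions = 1⊕0⊕1⊕1⊕0⊕0⊕0⊕1⊕1⊕1⊕1⊕0⊕0⊕0⊕0 = 1
p2 (pos 2,3,6,7,10,11,14,15,18,19,22,23,26,27,30,31): XOR of data positions = 1⊕1⊕1⊕0⊕0⊕0⊕0⊕1⊕1⊕0⊕1⊕0⊕0⊕1⊕0 = 1
p4 (pos 4,5,6,7,12,13,14,15,20,21,22,23,28,29,30,31): XOR of data positions = 0⊕1⊕1⊕1⊕0⊕0⊕0⊕0⊕1⊕0⊕1⊕0⊕0⊕1⊕0 = 0
p8 (pos 8,9,10,11,12,13,14,15,24,25,26,27,28,29,30,31): XOR of data positions = 1⊕0⊕0⊕1⊕0⊕0⊕0⊕0⊕0⊕0⊕0⊕0⊕0⊕1⊕0 = 1
p16 (pos 16,17,18,19,20,21,22,23,24,25,26,27,28,29,30,31): XOR of data positions = 1⊕1⊕1⊕0⊕1⊕0⊕1⊕0⊕0⊕0⊕0⊕0⊕0⊕1⊕0 = 0
Codeword: 1110011110010000111010100000010

1110011110010000111010100000010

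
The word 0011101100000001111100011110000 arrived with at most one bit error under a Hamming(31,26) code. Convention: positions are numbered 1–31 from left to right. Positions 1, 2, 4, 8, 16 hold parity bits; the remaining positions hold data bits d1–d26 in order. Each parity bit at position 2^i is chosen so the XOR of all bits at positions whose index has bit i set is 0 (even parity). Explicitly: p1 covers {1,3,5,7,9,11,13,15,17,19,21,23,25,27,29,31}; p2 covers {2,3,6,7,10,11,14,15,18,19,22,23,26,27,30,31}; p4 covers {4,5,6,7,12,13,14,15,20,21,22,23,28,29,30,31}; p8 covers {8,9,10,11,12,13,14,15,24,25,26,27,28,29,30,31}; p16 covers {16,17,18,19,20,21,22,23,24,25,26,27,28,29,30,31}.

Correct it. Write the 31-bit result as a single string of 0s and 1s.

0011101100000001111100010110000

s1 (pos 1,3,5,7,9,11,13,15,17,19,21,23,25,27,29,31): 0⊕1⊕1⊕1⊕0⊕0⊕0⊕0⊕1⊕1⊕0⊕0⊕1⊕1⊕0⊕0 = 1
s2 (pos 2,3,6,7,10,11,14,15,18,19,22,23,26,27,30,31): 0⊕1⊕0⊕1⊕0⊕0⊕0⊕0⊕1⊕1⊕0⊕0⊕1⊕1⊕0⊕0 = 0
s4 (pos 4,5,6,7,12,13,14,15,20,21,22,23,28,29,30,31): 1⊕1⊕0⊕1⊕0⊕0⊕0⊕0⊕1⊕0⊕0⊕0⊕0⊕0⊕0⊕0 = 0
s8 (pos 8,9,10,11,12,13,14,15,24,25,26,27,28,29,30,31): 1⊕0⊕0⊕0⊕0⊕0⊕0⊕0⊕1⊕1⊕1⊕1⊕0⊕0⊕0⊕0 = 1
s16 (pos 16,17,18,19,20,21,22,23,24,25,26,27,28,29,30,31): 1⊕1⊕1⊕1⊕1⊕0⊕0⊕0⊕1⊕1⊕1⊕1⊕0⊕0⊕0⊕0 = 1
Syndrome s16…s1 = 11001 → error at position 25.
Flip position 25: 0011101100000001111100011110000 → 0011101100000001111100010110000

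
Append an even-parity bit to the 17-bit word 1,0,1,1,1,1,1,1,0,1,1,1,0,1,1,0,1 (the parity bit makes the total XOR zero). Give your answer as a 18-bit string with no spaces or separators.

101111110111011011

XOR of the 17 data bits: 1⊕0⊕1⊕1⊕1⊕1⊕1⊕1⊕0⊕1⊕1⊕1⊕0⊕1⊕1⊕0⊕1 = 1
Parity bit = 1 (so all 18 bits XOR to 0).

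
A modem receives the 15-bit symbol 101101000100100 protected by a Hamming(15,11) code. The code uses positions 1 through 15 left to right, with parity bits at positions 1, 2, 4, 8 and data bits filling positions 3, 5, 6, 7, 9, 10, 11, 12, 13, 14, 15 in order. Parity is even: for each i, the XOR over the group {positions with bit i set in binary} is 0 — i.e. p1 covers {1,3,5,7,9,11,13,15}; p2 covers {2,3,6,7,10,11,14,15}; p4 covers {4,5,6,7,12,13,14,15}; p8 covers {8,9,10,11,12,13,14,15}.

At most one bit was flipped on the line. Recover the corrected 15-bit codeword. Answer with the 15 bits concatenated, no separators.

s1 (pos 1,3,5,7,9,11,13,15): 1⊕1⊕0⊕0⊕0⊕0⊕1⊕0 = 1
s2 (pos 2,3,6,7,10,11,14,15): 0⊕1⊕1⊕0⊕1⊕0⊕0⊕0 = 1
s4 (pos 4,5,6,7,12,13,14,15): 1⊕0⊕1⊕0⊕0⊕1⊕0⊕0 = 1
s8 (pos 8,9,10,11,12,13,14,15): 0⊕0⊕1⊕0⊕0⊕1⊕0⊕0 = 0
Syndrome s8…s1 = 0111 → error at position 7.
Flip position 7: 101101000100100 → 101101100100100

101101100100100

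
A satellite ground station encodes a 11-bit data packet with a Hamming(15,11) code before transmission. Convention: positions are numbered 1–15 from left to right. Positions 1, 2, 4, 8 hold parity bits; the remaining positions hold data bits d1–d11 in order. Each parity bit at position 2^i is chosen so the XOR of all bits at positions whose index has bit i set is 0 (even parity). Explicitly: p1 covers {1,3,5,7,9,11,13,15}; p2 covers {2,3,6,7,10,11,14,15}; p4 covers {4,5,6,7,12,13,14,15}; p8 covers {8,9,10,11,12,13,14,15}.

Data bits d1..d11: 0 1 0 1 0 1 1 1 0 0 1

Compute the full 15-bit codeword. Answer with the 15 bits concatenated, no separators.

Place data at non-parity positions: p1 p2 0 p4 1 0 1 p8 0 1 1 1 0 0 1
p1 (pos 1,3,5,7,9,11,13,15): XOR of data positions = 0⊕1⊕1⊕0⊕1⊕0⊕1 = 0
p2 (pos 2,3,6,7,10,11,14,15): XOR of data positions = 0⊕0⊕1⊕1⊕1⊕0⊕1 = 0
p4 (pos 4,5,6,7,12,13,14,15): XOR of data positions = 1⊕0⊕1⊕1⊕0⊕0⊕1 = 0
p8 (pos 8,9,10,11,12,13,14,15): XOR of data positions = 0⊕1⊕1⊕1⊕0⊕0⊕1 = 0
Codeword: 000010100111001

000010100111001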